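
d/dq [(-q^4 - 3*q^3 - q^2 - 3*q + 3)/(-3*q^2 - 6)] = (2*q^5 + 3*q^4 + 8*q^3 + 15*q^2 + 10*q + 6)/(3*(q^4 + 4*q^2 + 4))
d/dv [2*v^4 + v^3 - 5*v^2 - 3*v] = 8*v^3 + 3*v^2 - 10*v - 3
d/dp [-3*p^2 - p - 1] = -6*p - 1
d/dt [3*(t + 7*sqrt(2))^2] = 6*t + 42*sqrt(2)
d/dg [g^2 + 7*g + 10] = 2*g + 7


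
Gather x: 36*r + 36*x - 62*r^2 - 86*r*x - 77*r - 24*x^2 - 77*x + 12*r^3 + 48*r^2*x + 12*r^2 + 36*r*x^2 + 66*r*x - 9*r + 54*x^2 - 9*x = 12*r^3 - 50*r^2 - 50*r + x^2*(36*r + 30) + x*(48*r^2 - 20*r - 50)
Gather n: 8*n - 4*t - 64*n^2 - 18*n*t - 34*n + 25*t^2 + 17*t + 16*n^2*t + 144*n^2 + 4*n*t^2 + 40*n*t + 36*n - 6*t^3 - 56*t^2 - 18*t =n^2*(16*t + 80) + n*(4*t^2 + 22*t + 10) - 6*t^3 - 31*t^2 - 5*t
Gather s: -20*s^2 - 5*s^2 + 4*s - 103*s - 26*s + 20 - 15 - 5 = -25*s^2 - 125*s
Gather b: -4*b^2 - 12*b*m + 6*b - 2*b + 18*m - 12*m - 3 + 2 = -4*b^2 + b*(4 - 12*m) + 6*m - 1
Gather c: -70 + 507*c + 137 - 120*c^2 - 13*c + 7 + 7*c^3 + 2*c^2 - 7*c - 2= 7*c^3 - 118*c^2 + 487*c + 72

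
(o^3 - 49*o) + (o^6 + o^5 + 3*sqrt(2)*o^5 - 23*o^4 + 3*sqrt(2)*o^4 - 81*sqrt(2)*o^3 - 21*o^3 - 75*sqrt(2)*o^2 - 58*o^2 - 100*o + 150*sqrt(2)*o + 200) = o^6 + o^5 + 3*sqrt(2)*o^5 - 23*o^4 + 3*sqrt(2)*o^4 - 81*sqrt(2)*o^3 - 20*o^3 - 75*sqrt(2)*o^2 - 58*o^2 - 149*o + 150*sqrt(2)*o + 200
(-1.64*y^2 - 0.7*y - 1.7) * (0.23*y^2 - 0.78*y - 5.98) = -0.3772*y^4 + 1.1182*y^3 + 9.9622*y^2 + 5.512*y + 10.166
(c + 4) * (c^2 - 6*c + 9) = c^3 - 2*c^2 - 15*c + 36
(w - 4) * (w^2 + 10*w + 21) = w^3 + 6*w^2 - 19*w - 84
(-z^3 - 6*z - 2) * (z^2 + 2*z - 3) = -z^5 - 2*z^4 - 3*z^3 - 14*z^2 + 14*z + 6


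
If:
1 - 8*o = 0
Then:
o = 1/8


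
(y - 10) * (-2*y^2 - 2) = -2*y^3 + 20*y^2 - 2*y + 20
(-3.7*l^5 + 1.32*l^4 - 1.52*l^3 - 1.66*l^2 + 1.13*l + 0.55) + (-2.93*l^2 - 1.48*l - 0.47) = -3.7*l^5 + 1.32*l^4 - 1.52*l^3 - 4.59*l^2 - 0.35*l + 0.0800000000000001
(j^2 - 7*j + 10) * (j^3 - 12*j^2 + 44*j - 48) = j^5 - 19*j^4 + 138*j^3 - 476*j^2 + 776*j - 480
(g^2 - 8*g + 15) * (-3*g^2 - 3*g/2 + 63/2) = -3*g^4 + 45*g^3/2 - 3*g^2/2 - 549*g/2 + 945/2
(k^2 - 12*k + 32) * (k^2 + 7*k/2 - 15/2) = k^4 - 17*k^3/2 - 35*k^2/2 + 202*k - 240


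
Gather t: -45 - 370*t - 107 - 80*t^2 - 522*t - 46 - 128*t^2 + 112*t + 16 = -208*t^2 - 780*t - 182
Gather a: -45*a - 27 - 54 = -45*a - 81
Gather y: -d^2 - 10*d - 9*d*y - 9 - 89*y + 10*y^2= -d^2 - 10*d + 10*y^2 + y*(-9*d - 89) - 9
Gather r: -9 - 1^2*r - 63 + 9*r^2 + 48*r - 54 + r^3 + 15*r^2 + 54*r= r^3 + 24*r^2 + 101*r - 126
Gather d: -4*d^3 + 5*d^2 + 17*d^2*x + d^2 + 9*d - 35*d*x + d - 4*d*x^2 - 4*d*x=-4*d^3 + d^2*(17*x + 6) + d*(-4*x^2 - 39*x + 10)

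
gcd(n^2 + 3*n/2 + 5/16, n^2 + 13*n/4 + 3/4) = n + 1/4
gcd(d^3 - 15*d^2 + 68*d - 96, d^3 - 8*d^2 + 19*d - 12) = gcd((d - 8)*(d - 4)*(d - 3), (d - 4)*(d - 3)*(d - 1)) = d^2 - 7*d + 12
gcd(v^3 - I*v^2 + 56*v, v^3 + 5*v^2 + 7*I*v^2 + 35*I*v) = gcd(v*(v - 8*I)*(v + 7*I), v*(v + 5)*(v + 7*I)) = v^2 + 7*I*v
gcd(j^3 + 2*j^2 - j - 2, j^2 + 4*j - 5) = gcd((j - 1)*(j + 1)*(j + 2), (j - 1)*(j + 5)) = j - 1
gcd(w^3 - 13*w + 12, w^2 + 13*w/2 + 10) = w + 4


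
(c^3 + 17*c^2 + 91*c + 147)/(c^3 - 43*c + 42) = (c^2 + 10*c + 21)/(c^2 - 7*c + 6)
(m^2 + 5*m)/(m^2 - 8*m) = (m + 5)/(m - 8)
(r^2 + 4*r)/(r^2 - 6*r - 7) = r*(r + 4)/(r^2 - 6*r - 7)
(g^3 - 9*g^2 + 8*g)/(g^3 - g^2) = (g - 8)/g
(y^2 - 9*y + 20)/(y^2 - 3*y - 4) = (y - 5)/(y + 1)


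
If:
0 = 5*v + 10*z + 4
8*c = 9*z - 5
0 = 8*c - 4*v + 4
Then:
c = -131/170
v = -46/85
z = -11/85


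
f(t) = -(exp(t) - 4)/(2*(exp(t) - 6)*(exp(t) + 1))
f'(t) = (exp(t) - 4)*exp(t)/(2*(exp(t) - 6)*(exp(t) + 1)^2) - exp(t)/(2*(exp(t) - 6)*(exp(t) + 1)) + (exp(t) - 4)*exp(t)/(2*(exp(t) - 6)^2*(exp(t) + 1))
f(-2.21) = -0.30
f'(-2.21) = 0.03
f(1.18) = -0.03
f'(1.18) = 0.13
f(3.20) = -0.02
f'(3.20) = 0.02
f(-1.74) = -0.28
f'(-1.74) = 0.05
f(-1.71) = -0.28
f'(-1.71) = 0.05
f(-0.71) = -0.21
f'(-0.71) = 0.08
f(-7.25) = -0.33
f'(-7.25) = 0.00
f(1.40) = 0.00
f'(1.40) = 0.21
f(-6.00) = -0.33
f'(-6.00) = 0.00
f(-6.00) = -0.33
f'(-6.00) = 0.00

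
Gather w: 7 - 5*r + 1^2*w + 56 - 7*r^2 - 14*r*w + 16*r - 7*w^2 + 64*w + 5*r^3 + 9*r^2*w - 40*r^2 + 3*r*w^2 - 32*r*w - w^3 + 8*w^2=5*r^3 - 47*r^2 + 11*r - w^3 + w^2*(3*r + 1) + w*(9*r^2 - 46*r + 65) + 63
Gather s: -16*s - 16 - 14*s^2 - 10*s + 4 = -14*s^2 - 26*s - 12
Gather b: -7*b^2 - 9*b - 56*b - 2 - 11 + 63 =-7*b^2 - 65*b + 50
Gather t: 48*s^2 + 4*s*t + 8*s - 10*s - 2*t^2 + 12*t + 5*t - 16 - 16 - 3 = 48*s^2 - 2*s - 2*t^2 + t*(4*s + 17) - 35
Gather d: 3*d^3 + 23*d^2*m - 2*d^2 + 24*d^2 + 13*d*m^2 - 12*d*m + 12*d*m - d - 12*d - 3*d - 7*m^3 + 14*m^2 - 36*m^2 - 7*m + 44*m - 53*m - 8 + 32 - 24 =3*d^3 + d^2*(23*m + 22) + d*(13*m^2 - 16) - 7*m^3 - 22*m^2 - 16*m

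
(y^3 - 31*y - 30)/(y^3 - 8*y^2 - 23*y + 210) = (y + 1)/(y - 7)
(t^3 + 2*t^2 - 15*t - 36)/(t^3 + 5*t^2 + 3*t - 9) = (t - 4)/(t - 1)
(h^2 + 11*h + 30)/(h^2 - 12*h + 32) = (h^2 + 11*h + 30)/(h^2 - 12*h + 32)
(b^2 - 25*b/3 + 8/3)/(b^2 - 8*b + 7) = (3*b^2 - 25*b + 8)/(3*(b^2 - 8*b + 7))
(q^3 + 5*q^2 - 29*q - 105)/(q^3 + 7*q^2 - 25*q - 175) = (q + 3)/(q + 5)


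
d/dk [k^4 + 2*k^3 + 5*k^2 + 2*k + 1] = 4*k^3 + 6*k^2 + 10*k + 2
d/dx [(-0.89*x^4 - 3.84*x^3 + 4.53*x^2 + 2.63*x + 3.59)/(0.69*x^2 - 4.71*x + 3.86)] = (-1.2282*x^5 + 9.9261*x^4 + 22.4312*x^3 - 67.6182*x^2 + 30.0174*x + 27.0607)/(0.4761*x^4 - 6.4998*x^3 + 27.5109*x^2 - 36.3612*x + 14.8996)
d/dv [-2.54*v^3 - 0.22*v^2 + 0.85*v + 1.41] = -7.62*v^2 - 0.44*v + 0.85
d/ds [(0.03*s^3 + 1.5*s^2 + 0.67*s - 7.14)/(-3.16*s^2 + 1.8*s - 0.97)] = (-0.0948*s^4 + 0.108000000000001*s^3 + 4.7299*s^2 - 48.0348*s + 12.2021)/(9.9856*s^4 - 11.376*s^3 + 9.3704*s^2 - 3.492*s + 0.9409)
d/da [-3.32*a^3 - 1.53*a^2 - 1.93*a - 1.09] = -9.96*a^2 - 3.06*a - 1.93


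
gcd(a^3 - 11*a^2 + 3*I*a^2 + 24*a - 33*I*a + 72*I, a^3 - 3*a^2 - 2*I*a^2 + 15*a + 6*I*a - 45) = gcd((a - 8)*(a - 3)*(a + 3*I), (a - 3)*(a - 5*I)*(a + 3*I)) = a^2 + a*(-3 + 3*I) - 9*I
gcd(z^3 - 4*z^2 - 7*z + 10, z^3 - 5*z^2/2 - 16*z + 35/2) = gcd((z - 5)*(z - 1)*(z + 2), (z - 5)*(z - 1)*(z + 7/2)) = z^2 - 6*z + 5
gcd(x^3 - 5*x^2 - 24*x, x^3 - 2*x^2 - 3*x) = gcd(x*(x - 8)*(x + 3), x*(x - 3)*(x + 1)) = x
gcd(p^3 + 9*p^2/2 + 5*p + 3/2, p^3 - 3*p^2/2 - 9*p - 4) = p + 1/2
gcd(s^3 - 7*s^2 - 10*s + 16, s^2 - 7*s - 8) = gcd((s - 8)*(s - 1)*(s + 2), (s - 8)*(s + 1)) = s - 8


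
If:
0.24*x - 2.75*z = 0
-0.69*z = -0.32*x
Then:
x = 0.00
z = 0.00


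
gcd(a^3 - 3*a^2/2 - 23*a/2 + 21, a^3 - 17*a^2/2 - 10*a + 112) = a + 7/2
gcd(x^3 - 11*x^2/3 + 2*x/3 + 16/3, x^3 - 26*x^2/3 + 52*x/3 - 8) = x - 2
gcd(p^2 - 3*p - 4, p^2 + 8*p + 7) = p + 1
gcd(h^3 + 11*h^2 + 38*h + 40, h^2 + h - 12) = h + 4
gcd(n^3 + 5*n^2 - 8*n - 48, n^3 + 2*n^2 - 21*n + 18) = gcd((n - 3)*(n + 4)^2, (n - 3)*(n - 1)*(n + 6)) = n - 3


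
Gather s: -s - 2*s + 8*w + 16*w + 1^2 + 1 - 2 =-3*s + 24*w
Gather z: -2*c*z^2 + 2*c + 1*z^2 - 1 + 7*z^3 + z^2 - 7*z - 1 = 2*c + 7*z^3 + z^2*(2 - 2*c) - 7*z - 2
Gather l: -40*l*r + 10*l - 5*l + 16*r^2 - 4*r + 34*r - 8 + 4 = l*(5 - 40*r) + 16*r^2 + 30*r - 4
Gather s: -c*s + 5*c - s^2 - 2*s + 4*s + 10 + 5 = 5*c - s^2 + s*(2 - c) + 15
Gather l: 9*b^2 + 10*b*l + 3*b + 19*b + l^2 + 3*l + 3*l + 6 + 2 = 9*b^2 + 22*b + l^2 + l*(10*b + 6) + 8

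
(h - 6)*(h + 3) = h^2 - 3*h - 18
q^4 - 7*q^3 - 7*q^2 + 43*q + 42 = (q - 7)*(q - 3)*(q + 1)*(q + 2)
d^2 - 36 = (d - 6)*(d + 6)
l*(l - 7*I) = l^2 - 7*I*l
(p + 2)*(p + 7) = p^2 + 9*p + 14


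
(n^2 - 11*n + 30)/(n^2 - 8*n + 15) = (n - 6)/(n - 3)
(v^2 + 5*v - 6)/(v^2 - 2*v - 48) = (v - 1)/(v - 8)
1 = 1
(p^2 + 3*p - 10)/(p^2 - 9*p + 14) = (p + 5)/(p - 7)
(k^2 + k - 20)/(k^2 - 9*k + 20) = (k + 5)/(k - 5)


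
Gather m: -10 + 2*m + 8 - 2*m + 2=0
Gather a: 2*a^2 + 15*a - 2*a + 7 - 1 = 2*a^2 + 13*a + 6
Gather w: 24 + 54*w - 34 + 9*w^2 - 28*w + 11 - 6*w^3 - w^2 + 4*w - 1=-6*w^3 + 8*w^2 + 30*w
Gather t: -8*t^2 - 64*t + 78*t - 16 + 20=-8*t^2 + 14*t + 4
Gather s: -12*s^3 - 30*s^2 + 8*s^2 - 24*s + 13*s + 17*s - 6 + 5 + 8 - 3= -12*s^3 - 22*s^2 + 6*s + 4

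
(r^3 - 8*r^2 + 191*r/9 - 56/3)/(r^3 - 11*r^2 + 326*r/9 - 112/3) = (r - 3)/(r - 6)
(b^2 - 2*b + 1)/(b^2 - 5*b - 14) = (-b^2 + 2*b - 1)/(-b^2 + 5*b + 14)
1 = 1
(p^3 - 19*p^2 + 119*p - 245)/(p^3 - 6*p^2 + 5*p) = (p^2 - 14*p + 49)/(p*(p - 1))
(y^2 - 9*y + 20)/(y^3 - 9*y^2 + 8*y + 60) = (y - 4)/(y^2 - 4*y - 12)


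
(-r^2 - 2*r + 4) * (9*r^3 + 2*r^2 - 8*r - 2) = -9*r^5 - 20*r^4 + 40*r^3 + 26*r^2 - 28*r - 8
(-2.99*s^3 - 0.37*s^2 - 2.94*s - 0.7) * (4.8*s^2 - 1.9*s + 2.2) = -14.352*s^5 + 3.905*s^4 - 19.987*s^3 + 1.412*s^2 - 5.138*s - 1.54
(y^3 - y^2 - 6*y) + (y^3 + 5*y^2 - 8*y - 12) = 2*y^3 + 4*y^2 - 14*y - 12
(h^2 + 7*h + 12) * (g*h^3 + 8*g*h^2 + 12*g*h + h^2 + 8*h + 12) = g*h^5 + 15*g*h^4 + 80*g*h^3 + 180*g*h^2 + 144*g*h + h^4 + 15*h^3 + 80*h^2 + 180*h + 144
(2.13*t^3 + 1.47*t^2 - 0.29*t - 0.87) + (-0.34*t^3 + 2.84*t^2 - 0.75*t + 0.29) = 1.79*t^3 + 4.31*t^2 - 1.04*t - 0.58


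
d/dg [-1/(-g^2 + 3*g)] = (3 - 2*g)/(g^2*(g - 3)^2)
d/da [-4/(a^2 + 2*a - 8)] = 8*(a + 1)/(a^2 + 2*a - 8)^2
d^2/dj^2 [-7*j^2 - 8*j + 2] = -14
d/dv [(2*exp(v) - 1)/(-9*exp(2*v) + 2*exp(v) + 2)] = (18*exp(2*v) - 18*exp(v) + 6)*exp(v)/(81*exp(4*v) - 36*exp(3*v) - 32*exp(2*v) + 8*exp(v) + 4)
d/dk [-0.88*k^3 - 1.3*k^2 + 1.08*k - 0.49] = -2.64*k^2 - 2.6*k + 1.08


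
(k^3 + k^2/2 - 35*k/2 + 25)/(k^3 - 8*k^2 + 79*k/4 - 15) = 2*(k^2 + 3*k - 10)/(2*k^2 - 11*k + 12)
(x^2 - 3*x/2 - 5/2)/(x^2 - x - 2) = (x - 5/2)/(x - 2)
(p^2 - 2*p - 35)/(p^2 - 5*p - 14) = (p + 5)/(p + 2)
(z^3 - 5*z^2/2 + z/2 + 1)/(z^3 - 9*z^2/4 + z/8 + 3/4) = 4*(z - 1)/(4*z - 3)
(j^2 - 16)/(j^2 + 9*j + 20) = (j - 4)/(j + 5)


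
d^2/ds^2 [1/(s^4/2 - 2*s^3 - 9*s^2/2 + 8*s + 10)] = 4*(3*(-2*s^2 + 4*s + 3)*(s^4 - 4*s^3 - 9*s^2 + 16*s + 20) + 4*(2*s^3 - 6*s^2 - 9*s + 8)^2)/(s^4 - 4*s^3 - 9*s^2 + 16*s + 20)^3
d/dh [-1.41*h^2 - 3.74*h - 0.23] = -2.82*h - 3.74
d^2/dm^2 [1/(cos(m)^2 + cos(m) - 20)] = (-4*sin(m)^4 + 83*sin(m)^2 - 65*cos(m)/4 - 3*cos(3*m)/4 - 37)/((cos(m) - 4)^3*(cos(m) + 5)^3)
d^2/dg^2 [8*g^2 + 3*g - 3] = 16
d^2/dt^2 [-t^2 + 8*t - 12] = -2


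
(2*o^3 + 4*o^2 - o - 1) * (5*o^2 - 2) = 10*o^5 + 20*o^4 - 9*o^3 - 13*o^2 + 2*o + 2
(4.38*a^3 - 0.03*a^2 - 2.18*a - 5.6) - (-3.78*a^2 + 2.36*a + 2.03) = 4.38*a^3 + 3.75*a^2 - 4.54*a - 7.63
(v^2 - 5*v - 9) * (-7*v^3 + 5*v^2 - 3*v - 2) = -7*v^5 + 40*v^4 + 35*v^3 - 32*v^2 + 37*v + 18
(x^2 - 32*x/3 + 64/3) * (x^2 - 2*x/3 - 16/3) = x^4 - 34*x^3/3 + 208*x^2/9 + 128*x/3 - 1024/9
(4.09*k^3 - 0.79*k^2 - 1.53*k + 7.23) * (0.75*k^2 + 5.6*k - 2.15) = 3.0675*k^5 + 22.3115*k^4 - 14.365*k^3 - 1.447*k^2 + 43.7775*k - 15.5445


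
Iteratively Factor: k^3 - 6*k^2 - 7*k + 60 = (k - 5)*(k^2 - k - 12) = (k - 5)*(k + 3)*(k - 4)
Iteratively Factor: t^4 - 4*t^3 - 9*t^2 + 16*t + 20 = (t - 5)*(t^3 + t^2 - 4*t - 4) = (t - 5)*(t - 2)*(t^2 + 3*t + 2) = (t - 5)*(t - 2)*(t + 2)*(t + 1)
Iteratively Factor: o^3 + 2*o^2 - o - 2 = (o - 1)*(o^2 + 3*o + 2) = (o - 1)*(o + 1)*(o + 2)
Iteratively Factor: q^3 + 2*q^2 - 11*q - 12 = (q + 4)*(q^2 - 2*q - 3) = (q - 3)*(q + 4)*(q + 1)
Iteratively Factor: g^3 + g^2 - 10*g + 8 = (g - 1)*(g^2 + 2*g - 8) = (g - 1)*(g + 4)*(g - 2)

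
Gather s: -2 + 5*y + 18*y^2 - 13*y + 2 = 18*y^2 - 8*y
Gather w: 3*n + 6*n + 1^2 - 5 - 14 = 9*n - 18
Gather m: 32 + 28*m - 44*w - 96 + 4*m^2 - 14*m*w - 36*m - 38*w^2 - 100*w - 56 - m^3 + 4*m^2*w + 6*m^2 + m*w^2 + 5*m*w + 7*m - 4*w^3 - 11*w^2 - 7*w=-m^3 + m^2*(4*w + 10) + m*(w^2 - 9*w - 1) - 4*w^3 - 49*w^2 - 151*w - 120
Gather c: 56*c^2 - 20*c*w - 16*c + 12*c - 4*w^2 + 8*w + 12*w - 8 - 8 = 56*c^2 + c*(-20*w - 4) - 4*w^2 + 20*w - 16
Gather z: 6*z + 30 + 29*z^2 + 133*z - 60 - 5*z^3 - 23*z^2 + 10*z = -5*z^3 + 6*z^2 + 149*z - 30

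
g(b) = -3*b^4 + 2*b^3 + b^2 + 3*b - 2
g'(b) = -12*b^3 + 6*b^2 + 2*b + 3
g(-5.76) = -3670.57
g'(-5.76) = 2483.78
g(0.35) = -0.79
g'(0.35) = 3.92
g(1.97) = -22.10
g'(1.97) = -61.52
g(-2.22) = -98.48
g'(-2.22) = 159.42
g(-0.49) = -3.64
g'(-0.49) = 4.87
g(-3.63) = -616.27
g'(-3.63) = 648.79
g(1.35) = -1.17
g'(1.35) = -12.89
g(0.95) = 1.02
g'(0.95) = 0.03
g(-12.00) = -65558.00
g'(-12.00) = 21579.00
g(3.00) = -173.00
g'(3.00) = -261.00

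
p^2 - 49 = (p - 7)*(p + 7)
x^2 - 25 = (x - 5)*(x + 5)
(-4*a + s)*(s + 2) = -4*a*s - 8*a + s^2 + 2*s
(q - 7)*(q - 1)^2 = q^3 - 9*q^2 + 15*q - 7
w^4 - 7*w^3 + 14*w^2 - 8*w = w*(w - 4)*(w - 2)*(w - 1)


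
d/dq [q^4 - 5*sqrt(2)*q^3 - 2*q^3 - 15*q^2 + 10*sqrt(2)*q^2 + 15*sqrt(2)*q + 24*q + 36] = 4*q^3 - 15*sqrt(2)*q^2 - 6*q^2 - 30*q + 20*sqrt(2)*q + 15*sqrt(2) + 24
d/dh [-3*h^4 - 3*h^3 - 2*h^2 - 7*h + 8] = -12*h^3 - 9*h^2 - 4*h - 7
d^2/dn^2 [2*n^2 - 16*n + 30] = 4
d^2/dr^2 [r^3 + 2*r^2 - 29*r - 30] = 6*r + 4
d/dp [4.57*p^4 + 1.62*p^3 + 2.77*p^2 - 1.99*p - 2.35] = 18.28*p^3 + 4.86*p^2 + 5.54*p - 1.99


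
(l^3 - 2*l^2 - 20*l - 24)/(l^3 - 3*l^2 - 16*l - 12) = (l + 2)/(l + 1)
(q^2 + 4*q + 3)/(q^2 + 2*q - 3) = (q + 1)/(q - 1)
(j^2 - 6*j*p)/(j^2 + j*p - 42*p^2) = j/(j + 7*p)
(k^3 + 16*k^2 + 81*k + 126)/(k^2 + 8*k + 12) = (k^2 + 10*k + 21)/(k + 2)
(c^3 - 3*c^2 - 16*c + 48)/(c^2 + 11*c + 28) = (c^2 - 7*c + 12)/(c + 7)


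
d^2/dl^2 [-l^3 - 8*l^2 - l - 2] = -6*l - 16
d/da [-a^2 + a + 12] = 1 - 2*a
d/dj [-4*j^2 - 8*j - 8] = -8*j - 8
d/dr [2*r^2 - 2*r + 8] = 4*r - 2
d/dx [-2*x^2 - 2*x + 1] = -4*x - 2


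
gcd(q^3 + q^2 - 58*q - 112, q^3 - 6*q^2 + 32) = q + 2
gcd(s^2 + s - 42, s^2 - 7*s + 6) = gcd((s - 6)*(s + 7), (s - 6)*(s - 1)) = s - 6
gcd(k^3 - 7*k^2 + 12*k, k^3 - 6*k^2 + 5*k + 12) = k^2 - 7*k + 12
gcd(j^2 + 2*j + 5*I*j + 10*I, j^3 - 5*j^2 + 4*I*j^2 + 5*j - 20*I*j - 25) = j + 5*I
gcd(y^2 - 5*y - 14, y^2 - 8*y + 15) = 1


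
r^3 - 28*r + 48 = (r - 4)*(r - 2)*(r + 6)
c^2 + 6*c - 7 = (c - 1)*(c + 7)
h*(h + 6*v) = h^2 + 6*h*v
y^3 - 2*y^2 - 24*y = y*(y - 6)*(y + 4)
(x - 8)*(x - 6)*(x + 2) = x^3 - 12*x^2 + 20*x + 96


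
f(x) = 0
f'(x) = 0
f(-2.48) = 0.00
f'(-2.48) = 0.00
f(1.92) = 0.00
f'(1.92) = 0.00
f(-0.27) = 0.00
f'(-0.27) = 0.00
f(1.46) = 0.00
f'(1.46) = 0.00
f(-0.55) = 0.00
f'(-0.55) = 0.00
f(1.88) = 0.00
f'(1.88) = 0.00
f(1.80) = 0.00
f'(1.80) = 0.00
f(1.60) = 0.00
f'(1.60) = 0.00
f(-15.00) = 0.00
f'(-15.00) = 0.00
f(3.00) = 0.00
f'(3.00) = 0.00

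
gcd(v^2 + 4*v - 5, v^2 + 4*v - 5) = v^2 + 4*v - 5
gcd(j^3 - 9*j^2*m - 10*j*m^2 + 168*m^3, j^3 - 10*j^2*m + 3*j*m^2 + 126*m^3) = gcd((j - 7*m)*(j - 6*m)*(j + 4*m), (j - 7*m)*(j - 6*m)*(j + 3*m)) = j^2 - 13*j*m + 42*m^2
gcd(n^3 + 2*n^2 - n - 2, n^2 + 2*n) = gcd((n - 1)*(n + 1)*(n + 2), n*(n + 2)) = n + 2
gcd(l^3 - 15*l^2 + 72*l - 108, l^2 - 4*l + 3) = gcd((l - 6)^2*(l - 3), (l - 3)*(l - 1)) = l - 3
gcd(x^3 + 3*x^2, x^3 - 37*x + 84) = 1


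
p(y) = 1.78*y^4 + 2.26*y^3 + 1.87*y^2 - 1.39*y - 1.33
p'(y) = 7.12*y^3 + 6.78*y^2 + 3.74*y - 1.39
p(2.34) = 87.98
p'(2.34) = 135.71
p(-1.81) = 13.02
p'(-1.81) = -28.17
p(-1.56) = 7.35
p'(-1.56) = -17.76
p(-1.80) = 12.74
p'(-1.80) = -27.68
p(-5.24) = 1074.11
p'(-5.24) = -859.24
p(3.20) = 274.07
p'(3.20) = 313.31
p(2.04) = 53.63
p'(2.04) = 94.90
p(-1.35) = 4.31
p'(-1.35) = -11.60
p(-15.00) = 82925.27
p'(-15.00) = -22561.99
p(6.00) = 2852.69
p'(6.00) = 1803.05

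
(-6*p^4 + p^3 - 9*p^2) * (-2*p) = 12*p^5 - 2*p^4 + 18*p^3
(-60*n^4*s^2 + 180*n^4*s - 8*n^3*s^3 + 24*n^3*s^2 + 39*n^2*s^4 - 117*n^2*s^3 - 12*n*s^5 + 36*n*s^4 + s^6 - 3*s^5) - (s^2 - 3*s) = -60*n^4*s^2 + 180*n^4*s - 8*n^3*s^3 + 24*n^3*s^2 + 39*n^2*s^4 - 117*n^2*s^3 - 12*n*s^5 + 36*n*s^4 + s^6 - 3*s^5 - s^2 + 3*s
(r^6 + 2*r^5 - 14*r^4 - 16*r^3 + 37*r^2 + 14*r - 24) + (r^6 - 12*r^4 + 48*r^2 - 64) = 2*r^6 + 2*r^5 - 26*r^4 - 16*r^3 + 85*r^2 + 14*r - 88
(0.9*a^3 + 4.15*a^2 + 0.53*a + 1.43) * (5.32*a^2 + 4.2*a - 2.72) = 4.788*a^5 + 25.858*a^4 + 17.8016*a^3 - 1.4544*a^2 + 4.5644*a - 3.8896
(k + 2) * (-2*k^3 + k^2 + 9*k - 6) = -2*k^4 - 3*k^3 + 11*k^2 + 12*k - 12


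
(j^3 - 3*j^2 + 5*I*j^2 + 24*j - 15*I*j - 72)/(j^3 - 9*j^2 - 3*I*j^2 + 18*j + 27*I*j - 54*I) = (j + 8*I)/(j - 6)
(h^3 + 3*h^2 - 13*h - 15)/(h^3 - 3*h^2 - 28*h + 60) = (h^2 - 2*h - 3)/(h^2 - 8*h + 12)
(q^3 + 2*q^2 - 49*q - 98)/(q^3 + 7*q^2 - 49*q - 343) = (q + 2)/(q + 7)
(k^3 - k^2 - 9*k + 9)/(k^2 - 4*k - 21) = (k^2 - 4*k + 3)/(k - 7)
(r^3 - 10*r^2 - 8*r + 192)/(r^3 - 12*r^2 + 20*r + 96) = (r + 4)/(r + 2)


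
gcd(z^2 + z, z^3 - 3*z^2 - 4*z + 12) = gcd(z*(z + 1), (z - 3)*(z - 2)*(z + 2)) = 1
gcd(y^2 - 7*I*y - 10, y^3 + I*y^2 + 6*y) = y - 2*I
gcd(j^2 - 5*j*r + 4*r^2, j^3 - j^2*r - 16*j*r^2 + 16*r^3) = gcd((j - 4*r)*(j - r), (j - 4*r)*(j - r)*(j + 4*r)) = j^2 - 5*j*r + 4*r^2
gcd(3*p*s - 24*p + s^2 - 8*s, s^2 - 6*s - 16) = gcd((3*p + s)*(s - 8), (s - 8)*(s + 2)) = s - 8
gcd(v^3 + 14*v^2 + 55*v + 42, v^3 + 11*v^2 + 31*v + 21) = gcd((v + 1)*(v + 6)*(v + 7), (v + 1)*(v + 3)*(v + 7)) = v^2 + 8*v + 7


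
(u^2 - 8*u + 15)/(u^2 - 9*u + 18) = (u - 5)/(u - 6)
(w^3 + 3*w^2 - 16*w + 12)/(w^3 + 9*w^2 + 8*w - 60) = (w - 1)/(w + 5)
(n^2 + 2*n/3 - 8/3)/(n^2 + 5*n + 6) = (n - 4/3)/(n + 3)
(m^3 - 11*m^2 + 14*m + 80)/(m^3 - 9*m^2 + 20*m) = (m^2 - 6*m - 16)/(m*(m - 4))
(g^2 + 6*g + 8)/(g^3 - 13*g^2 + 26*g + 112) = (g + 4)/(g^2 - 15*g + 56)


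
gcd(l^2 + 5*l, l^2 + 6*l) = l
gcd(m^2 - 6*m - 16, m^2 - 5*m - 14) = m + 2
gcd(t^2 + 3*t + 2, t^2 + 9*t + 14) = t + 2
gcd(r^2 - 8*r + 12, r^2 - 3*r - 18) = r - 6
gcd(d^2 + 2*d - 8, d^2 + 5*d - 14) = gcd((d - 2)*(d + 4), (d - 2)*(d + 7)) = d - 2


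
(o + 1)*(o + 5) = o^2 + 6*o + 5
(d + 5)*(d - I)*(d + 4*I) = d^3 + 5*d^2 + 3*I*d^2 + 4*d + 15*I*d + 20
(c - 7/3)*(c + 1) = c^2 - 4*c/3 - 7/3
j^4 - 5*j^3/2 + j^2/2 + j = j*(j - 2)*(j - 1)*(j + 1/2)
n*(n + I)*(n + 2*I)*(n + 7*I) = n^4 + 10*I*n^3 - 23*n^2 - 14*I*n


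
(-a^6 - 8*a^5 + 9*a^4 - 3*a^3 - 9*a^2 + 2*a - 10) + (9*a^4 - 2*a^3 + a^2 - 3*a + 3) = -a^6 - 8*a^5 + 18*a^4 - 5*a^3 - 8*a^2 - a - 7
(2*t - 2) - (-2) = 2*t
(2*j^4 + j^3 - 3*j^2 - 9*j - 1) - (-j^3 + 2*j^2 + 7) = 2*j^4 + 2*j^3 - 5*j^2 - 9*j - 8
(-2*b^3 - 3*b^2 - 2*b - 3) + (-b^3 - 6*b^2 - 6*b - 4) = -3*b^3 - 9*b^2 - 8*b - 7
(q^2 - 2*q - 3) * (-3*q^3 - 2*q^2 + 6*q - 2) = -3*q^5 + 4*q^4 + 19*q^3 - 8*q^2 - 14*q + 6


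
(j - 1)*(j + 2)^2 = j^3 + 3*j^2 - 4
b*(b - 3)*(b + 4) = b^3 + b^2 - 12*b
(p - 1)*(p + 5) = p^2 + 4*p - 5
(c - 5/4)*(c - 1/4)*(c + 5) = c^3 + 7*c^2/2 - 115*c/16 + 25/16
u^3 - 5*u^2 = u^2*(u - 5)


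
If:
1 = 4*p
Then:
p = 1/4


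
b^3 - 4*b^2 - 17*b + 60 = (b - 5)*(b - 3)*(b + 4)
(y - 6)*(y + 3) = y^2 - 3*y - 18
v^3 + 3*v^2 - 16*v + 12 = (v - 2)*(v - 1)*(v + 6)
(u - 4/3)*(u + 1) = u^2 - u/3 - 4/3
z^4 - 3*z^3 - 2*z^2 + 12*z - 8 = (z - 2)^2*(z - 1)*(z + 2)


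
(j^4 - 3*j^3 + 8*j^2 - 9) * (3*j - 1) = 3*j^5 - 10*j^4 + 27*j^3 - 8*j^2 - 27*j + 9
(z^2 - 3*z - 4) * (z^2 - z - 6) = z^4 - 4*z^3 - 7*z^2 + 22*z + 24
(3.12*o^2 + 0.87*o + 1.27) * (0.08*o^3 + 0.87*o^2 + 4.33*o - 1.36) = 0.2496*o^5 + 2.784*o^4 + 14.3681*o^3 + 0.628799999999999*o^2 + 4.3159*o - 1.7272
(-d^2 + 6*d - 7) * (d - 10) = -d^3 + 16*d^2 - 67*d + 70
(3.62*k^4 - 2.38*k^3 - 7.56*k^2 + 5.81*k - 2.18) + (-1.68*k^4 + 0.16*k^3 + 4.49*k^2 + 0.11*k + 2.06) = 1.94*k^4 - 2.22*k^3 - 3.07*k^2 + 5.92*k - 0.12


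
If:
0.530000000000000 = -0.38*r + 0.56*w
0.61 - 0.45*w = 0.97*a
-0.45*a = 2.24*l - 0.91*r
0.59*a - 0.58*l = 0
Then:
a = 0.10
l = 0.10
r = 0.29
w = 1.15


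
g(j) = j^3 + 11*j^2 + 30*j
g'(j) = 3*j^2 + 22*j + 30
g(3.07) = 224.71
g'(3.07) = 125.81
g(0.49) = 17.46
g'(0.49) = 41.50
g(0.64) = 23.97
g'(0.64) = 45.31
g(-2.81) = -19.63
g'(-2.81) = -8.13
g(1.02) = 43.11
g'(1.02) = 55.56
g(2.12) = 122.57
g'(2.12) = 90.12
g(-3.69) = -11.17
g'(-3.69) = -10.33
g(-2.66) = -20.79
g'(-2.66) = -7.29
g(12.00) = 3672.00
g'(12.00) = 726.00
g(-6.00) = 0.00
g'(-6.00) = 6.00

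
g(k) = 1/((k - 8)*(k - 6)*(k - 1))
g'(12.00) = 0.00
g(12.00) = 0.00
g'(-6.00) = 0.00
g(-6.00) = 0.00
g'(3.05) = 0.00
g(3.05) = 0.03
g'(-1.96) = -0.00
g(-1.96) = -0.00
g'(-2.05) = -0.00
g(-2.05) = -0.00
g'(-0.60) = -0.01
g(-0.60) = -0.01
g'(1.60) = -0.08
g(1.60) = 0.06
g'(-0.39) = -0.01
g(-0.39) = -0.01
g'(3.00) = 0.00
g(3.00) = 0.03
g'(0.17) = -0.04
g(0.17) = -0.03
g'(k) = -1/((k - 8)*(k - 6)*(k - 1)^2) - 1/((k - 8)*(k - 6)^2*(k - 1)) - 1/((k - 8)^2*(k - 6)*(k - 1))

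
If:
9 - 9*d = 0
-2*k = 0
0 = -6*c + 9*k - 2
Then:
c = -1/3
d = 1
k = 0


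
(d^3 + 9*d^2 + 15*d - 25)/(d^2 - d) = d + 10 + 25/d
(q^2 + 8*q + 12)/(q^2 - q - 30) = (q^2 + 8*q + 12)/(q^2 - q - 30)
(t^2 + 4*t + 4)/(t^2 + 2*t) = (t + 2)/t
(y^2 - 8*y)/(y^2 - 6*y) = (y - 8)/(y - 6)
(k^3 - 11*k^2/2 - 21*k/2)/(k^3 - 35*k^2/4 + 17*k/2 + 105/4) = 2*k*(2*k + 3)/(4*k^2 - 7*k - 15)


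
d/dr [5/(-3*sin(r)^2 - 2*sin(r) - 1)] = 10*(3*sin(r) + 1)*cos(r)/(3*sin(r)^2 + 2*sin(r) + 1)^2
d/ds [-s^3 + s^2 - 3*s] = -3*s^2 + 2*s - 3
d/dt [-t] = -1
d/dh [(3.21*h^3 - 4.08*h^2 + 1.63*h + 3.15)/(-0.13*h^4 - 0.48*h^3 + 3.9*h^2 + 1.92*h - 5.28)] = (0.4173*h^6 - 1.0608*h^5 + 11.1963*h^4 + 15.5292*h^3 - 60.501*h^2 + 18.5148*h - 14.6544)/(0.0169*h^8 + 0.1248*h^7 - 0.7836*h^6 - 4.2432*h^5 + 14.7396*h^4 + 20.0448*h^3 - 37.4976*h^2 - 20.2752*h + 27.8784)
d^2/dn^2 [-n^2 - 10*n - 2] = -2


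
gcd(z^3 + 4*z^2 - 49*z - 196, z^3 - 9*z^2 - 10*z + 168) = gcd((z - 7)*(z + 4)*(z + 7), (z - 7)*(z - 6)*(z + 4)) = z^2 - 3*z - 28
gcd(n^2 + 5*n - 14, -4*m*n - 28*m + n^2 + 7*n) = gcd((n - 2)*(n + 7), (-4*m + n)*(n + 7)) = n + 7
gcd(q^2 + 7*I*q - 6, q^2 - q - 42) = 1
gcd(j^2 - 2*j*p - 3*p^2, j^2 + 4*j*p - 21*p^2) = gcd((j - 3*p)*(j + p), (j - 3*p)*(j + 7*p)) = -j + 3*p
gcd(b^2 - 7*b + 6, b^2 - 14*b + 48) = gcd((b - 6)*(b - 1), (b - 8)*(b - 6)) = b - 6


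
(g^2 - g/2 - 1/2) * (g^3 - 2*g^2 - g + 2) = g^5 - 5*g^4/2 - g^3/2 + 7*g^2/2 - g/2 - 1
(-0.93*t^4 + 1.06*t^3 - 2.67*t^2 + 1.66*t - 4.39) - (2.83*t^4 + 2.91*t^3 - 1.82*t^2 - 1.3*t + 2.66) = -3.76*t^4 - 1.85*t^3 - 0.85*t^2 + 2.96*t - 7.05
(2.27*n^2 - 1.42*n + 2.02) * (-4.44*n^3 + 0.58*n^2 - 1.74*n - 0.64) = -10.0788*n^5 + 7.6214*n^4 - 13.7422*n^3 + 2.1896*n^2 - 2.606*n - 1.2928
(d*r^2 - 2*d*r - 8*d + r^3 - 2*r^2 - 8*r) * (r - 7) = d*r^3 - 9*d*r^2 + 6*d*r + 56*d + r^4 - 9*r^3 + 6*r^2 + 56*r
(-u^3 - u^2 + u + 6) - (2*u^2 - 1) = -u^3 - 3*u^2 + u + 7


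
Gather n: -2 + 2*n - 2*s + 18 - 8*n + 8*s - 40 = -6*n + 6*s - 24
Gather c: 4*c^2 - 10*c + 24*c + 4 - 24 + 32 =4*c^2 + 14*c + 12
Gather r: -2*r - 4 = -2*r - 4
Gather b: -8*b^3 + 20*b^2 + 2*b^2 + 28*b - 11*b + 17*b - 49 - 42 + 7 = -8*b^3 + 22*b^2 + 34*b - 84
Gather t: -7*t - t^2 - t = -t^2 - 8*t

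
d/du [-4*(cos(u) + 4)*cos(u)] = 8*(cos(u) + 2)*sin(u)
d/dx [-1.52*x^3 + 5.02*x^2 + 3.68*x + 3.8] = -4.56*x^2 + 10.04*x + 3.68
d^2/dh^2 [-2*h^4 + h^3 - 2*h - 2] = 6*h*(1 - 4*h)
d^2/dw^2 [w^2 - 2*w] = 2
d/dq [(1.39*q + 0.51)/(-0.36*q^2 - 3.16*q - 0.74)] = (0.5004*q^2 + 0.3672*q + 0.583)/(0.1296*q^4 + 2.2752*q^3 + 10.5184*q^2 + 4.6768*q + 0.5476)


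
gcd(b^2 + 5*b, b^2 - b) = b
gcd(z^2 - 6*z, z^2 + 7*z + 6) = 1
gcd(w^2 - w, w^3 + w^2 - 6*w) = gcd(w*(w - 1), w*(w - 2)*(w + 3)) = w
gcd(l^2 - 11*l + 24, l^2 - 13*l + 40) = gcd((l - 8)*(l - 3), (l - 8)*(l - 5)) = l - 8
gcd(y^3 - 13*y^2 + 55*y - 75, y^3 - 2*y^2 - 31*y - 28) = 1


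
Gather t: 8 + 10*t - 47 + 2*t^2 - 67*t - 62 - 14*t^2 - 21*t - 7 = -12*t^2 - 78*t - 108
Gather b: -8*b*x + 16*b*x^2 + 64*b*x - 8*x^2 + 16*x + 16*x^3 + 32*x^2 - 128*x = b*(16*x^2 + 56*x) + 16*x^3 + 24*x^2 - 112*x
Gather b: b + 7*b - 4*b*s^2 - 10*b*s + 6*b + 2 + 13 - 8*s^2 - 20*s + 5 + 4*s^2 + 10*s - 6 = b*(-4*s^2 - 10*s + 14) - 4*s^2 - 10*s + 14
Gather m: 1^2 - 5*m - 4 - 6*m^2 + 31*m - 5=-6*m^2 + 26*m - 8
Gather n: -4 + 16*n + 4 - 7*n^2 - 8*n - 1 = -7*n^2 + 8*n - 1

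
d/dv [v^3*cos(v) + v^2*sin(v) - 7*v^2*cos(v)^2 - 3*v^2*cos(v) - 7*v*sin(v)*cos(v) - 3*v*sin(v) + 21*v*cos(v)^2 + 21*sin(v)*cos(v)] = -v^3*sin(v) + 3*v^2*sin(v) + 7*v^2*sin(2*v) + 4*v^2*cos(v) + 2*v*sin(v) - 21*v*sin(2*v) - 9*v*cos(v) - 14*v*cos(2*v) - 7*v - 3*sin(v) - 7*sin(2*v)/2 + 63*cos(2*v)/2 + 21/2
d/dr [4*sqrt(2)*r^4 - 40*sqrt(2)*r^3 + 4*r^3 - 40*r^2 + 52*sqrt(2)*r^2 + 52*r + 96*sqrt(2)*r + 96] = 16*sqrt(2)*r^3 - 120*sqrt(2)*r^2 + 12*r^2 - 80*r + 104*sqrt(2)*r + 52 + 96*sqrt(2)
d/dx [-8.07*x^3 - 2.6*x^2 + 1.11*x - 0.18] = -24.21*x^2 - 5.2*x + 1.11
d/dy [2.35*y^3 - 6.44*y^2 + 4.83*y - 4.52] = 7.05*y^2 - 12.88*y + 4.83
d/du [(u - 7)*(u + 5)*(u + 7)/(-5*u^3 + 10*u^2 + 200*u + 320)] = (7*u^4 - 18*u^3 - 245*u^2 + 1620*u + 6664)/(5*(u^6 - 4*u^5 - 76*u^4 + 32*u^3 + 1856*u^2 + 5120*u + 4096))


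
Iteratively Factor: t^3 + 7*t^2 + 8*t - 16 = (t + 4)*(t^2 + 3*t - 4) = (t - 1)*(t + 4)*(t + 4)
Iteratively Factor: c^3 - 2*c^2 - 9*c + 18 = (c + 3)*(c^2 - 5*c + 6) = (c - 3)*(c + 3)*(c - 2)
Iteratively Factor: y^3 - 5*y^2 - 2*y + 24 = (y - 3)*(y^2 - 2*y - 8) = (y - 3)*(y + 2)*(y - 4)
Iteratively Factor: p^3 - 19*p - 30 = (p + 3)*(p^2 - 3*p - 10) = (p + 2)*(p + 3)*(p - 5)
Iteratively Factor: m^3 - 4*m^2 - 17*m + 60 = (m + 4)*(m^2 - 8*m + 15) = (m - 5)*(m + 4)*(m - 3)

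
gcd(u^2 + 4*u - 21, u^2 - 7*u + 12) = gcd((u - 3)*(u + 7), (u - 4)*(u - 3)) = u - 3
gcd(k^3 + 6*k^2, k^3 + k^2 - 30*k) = k^2 + 6*k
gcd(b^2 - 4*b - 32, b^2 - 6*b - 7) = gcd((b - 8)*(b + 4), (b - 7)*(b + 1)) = 1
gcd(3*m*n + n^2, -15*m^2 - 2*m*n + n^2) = 3*m + n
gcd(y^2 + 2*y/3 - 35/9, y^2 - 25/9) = y - 5/3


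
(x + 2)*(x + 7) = x^2 + 9*x + 14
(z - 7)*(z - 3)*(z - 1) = z^3 - 11*z^2 + 31*z - 21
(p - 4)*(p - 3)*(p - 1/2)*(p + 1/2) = p^4 - 7*p^3 + 47*p^2/4 + 7*p/4 - 3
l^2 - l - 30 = (l - 6)*(l + 5)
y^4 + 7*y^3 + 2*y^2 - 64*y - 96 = (y - 3)*(y + 2)*(y + 4)^2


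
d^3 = d^3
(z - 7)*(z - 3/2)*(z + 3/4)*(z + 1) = z^4 - 27*z^3/4 - 29*z^2/8 + 12*z + 63/8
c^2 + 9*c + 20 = (c + 4)*(c + 5)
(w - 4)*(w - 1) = w^2 - 5*w + 4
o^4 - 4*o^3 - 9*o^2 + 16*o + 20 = (o - 5)*(o - 2)*(o + 1)*(o + 2)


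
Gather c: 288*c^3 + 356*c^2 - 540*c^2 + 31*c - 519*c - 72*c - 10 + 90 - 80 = 288*c^3 - 184*c^2 - 560*c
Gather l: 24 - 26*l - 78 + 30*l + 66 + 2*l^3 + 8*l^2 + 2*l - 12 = 2*l^3 + 8*l^2 + 6*l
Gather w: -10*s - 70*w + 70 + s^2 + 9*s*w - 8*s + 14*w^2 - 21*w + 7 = s^2 - 18*s + 14*w^2 + w*(9*s - 91) + 77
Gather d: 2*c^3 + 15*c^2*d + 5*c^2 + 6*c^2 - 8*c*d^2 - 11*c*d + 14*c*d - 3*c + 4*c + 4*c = 2*c^3 + 11*c^2 - 8*c*d^2 + 5*c + d*(15*c^2 + 3*c)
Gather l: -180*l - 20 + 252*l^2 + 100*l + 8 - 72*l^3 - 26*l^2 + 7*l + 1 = -72*l^3 + 226*l^2 - 73*l - 11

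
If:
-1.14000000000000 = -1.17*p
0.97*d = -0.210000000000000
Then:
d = -0.22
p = 0.97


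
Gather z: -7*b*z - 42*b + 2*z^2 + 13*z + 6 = -42*b + 2*z^2 + z*(13 - 7*b) + 6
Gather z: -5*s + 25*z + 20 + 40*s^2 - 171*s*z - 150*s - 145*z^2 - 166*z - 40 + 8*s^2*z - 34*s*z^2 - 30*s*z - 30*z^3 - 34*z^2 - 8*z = 40*s^2 - 155*s - 30*z^3 + z^2*(-34*s - 179) + z*(8*s^2 - 201*s - 149) - 20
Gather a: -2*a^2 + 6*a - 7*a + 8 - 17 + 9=-2*a^2 - a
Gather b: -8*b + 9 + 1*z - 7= -8*b + z + 2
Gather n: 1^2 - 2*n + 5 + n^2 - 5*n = n^2 - 7*n + 6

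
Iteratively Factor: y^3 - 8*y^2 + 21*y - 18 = (y - 3)*(y^2 - 5*y + 6) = (y - 3)*(y - 2)*(y - 3)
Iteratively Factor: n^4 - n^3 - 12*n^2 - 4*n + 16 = (n - 4)*(n^3 + 3*n^2 - 4) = (n - 4)*(n + 2)*(n^2 + n - 2) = (n - 4)*(n + 2)^2*(n - 1)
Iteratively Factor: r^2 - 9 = (r - 3)*(r + 3)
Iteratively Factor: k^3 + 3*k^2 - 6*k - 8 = (k - 2)*(k^2 + 5*k + 4) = (k - 2)*(k + 4)*(k + 1)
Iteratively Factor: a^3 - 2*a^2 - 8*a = (a - 4)*(a^2 + 2*a) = a*(a - 4)*(a + 2)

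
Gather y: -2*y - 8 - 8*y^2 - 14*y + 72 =-8*y^2 - 16*y + 64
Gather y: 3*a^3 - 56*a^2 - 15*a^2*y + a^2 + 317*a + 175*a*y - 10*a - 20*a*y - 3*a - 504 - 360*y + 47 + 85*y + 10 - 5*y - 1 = 3*a^3 - 55*a^2 + 304*a + y*(-15*a^2 + 155*a - 280) - 448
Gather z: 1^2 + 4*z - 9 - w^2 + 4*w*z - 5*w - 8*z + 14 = -w^2 - 5*w + z*(4*w - 4) + 6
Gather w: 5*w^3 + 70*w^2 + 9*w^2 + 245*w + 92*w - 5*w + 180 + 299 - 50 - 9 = 5*w^3 + 79*w^2 + 332*w + 420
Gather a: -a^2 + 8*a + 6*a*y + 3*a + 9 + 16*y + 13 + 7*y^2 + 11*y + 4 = -a^2 + a*(6*y + 11) + 7*y^2 + 27*y + 26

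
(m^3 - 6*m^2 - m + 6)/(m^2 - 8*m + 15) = (m^3 - 6*m^2 - m + 6)/(m^2 - 8*m + 15)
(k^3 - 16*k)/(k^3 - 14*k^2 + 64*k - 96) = k*(k + 4)/(k^2 - 10*k + 24)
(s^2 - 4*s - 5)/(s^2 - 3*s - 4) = (s - 5)/(s - 4)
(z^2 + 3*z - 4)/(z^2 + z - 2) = (z + 4)/(z + 2)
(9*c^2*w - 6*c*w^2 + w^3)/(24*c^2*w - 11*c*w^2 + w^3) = (-3*c + w)/(-8*c + w)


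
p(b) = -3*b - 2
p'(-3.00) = -3.00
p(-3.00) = 7.00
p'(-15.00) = -3.00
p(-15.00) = 43.00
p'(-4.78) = -3.00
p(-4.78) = 12.34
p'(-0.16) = -3.00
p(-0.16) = -1.52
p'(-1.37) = -3.00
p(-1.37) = 2.11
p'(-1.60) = -3.00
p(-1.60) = 2.80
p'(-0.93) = -3.00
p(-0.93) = 0.79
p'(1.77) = -3.00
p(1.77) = -7.31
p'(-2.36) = -3.00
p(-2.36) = 5.08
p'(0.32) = -3.00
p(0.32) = -2.96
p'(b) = -3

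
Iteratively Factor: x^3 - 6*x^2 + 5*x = (x - 1)*(x^2 - 5*x) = (x - 5)*(x - 1)*(x)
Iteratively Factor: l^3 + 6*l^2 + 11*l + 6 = (l + 3)*(l^2 + 3*l + 2) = (l + 1)*(l + 3)*(l + 2)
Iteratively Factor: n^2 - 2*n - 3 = (n + 1)*(n - 3)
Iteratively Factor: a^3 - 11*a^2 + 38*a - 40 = (a - 2)*(a^2 - 9*a + 20) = (a - 5)*(a - 2)*(a - 4)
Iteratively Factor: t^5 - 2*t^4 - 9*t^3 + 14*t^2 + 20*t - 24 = (t - 2)*(t^4 - 9*t^2 - 4*t + 12) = (t - 3)*(t - 2)*(t^3 + 3*t^2 - 4) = (t - 3)*(t - 2)*(t + 2)*(t^2 + t - 2) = (t - 3)*(t - 2)*(t + 2)^2*(t - 1)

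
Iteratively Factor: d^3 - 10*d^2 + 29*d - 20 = (d - 5)*(d^2 - 5*d + 4) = (d - 5)*(d - 4)*(d - 1)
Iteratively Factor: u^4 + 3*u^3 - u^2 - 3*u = (u + 3)*(u^3 - u) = u*(u + 3)*(u^2 - 1) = u*(u + 1)*(u + 3)*(u - 1)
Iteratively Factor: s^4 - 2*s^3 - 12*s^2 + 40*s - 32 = (s + 4)*(s^3 - 6*s^2 + 12*s - 8) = (s - 2)*(s + 4)*(s^2 - 4*s + 4) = (s - 2)^2*(s + 4)*(s - 2)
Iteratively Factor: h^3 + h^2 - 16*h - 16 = (h + 4)*(h^2 - 3*h - 4) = (h - 4)*(h + 4)*(h + 1)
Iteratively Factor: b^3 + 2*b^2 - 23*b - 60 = (b + 3)*(b^2 - b - 20) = (b - 5)*(b + 3)*(b + 4)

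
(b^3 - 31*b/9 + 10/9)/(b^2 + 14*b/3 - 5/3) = (3*b^2 + b - 10)/(3*(b + 5))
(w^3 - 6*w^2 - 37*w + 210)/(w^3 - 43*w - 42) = (w - 5)/(w + 1)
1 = 1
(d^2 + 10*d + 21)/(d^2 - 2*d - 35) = (d^2 + 10*d + 21)/(d^2 - 2*d - 35)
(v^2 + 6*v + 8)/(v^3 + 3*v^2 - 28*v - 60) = (v + 4)/(v^2 + v - 30)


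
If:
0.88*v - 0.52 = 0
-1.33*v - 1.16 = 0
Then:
No Solution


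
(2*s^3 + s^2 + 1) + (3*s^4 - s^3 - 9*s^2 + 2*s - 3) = 3*s^4 + s^3 - 8*s^2 + 2*s - 2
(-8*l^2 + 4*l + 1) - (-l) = -8*l^2 + 5*l + 1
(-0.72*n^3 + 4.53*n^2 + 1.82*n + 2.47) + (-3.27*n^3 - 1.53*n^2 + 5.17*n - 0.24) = -3.99*n^3 + 3.0*n^2 + 6.99*n + 2.23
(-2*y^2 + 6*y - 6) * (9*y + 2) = -18*y^3 + 50*y^2 - 42*y - 12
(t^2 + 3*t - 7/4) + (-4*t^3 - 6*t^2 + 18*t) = -4*t^3 - 5*t^2 + 21*t - 7/4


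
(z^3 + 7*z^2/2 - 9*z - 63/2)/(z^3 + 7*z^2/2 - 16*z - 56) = (z^2 - 9)/(z^2 - 16)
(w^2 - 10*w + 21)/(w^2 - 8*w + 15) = (w - 7)/(w - 5)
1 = 1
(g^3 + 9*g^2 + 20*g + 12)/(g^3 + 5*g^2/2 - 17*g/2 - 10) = 2*(g^2 + 8*g + 12)/(2*g^2 + 3*g - 20)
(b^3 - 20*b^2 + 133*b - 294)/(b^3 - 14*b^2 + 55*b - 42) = (b - 7)/(b - 1)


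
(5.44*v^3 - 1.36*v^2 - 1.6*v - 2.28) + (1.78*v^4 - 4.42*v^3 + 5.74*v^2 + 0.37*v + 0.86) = 1.78*v^4 + 1.02*v^3 + 4.38*v^2 - 1.23*v - 1.42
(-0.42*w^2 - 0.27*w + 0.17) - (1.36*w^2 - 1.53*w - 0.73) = -1.78*w^2 + 1.26*w + 0.9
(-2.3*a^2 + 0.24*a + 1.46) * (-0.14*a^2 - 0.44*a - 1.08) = 0.322*a^4 + 0.9784*a^3 + 2.174*a^2 - 0.9016*a - 1.5768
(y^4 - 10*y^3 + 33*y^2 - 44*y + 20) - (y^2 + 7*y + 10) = y^4 - 10*y^3 + 32*y^2 - 51*y + 10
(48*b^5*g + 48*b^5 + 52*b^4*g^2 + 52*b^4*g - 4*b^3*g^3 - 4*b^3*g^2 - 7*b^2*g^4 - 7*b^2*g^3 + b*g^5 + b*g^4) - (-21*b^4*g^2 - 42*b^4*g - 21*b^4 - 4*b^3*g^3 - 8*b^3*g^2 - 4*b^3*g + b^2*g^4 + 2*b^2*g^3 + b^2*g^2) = 48*b^5*g + 48*b^5 + 73*b^4*g^2 + 94*b^4*g + 21*b^4 + 4*b^3*g^2 + 4*b^3*g - 8*b^2*g^4 - 9*b^2*g^3 - b^2*g^2 + b*g^5 + b*g^4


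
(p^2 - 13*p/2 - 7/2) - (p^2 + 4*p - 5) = 3/2 - 21*p/2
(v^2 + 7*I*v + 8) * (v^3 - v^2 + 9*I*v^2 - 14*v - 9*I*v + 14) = v^5 - v^4 + 16*I*v^4 - 69*v^3 - 16*I*v^3 + 69*v^2 - 26*I*v^2 - 112*v + 26*I*v + 112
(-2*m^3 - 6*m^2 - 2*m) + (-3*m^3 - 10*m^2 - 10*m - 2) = -5*m^3 - 16*m^2 - 12*m - 2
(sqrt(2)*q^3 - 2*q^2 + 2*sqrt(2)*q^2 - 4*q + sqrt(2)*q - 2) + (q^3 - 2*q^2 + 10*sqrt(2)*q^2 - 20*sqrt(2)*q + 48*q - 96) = q^3 + sqrt(2)*q^3 - 4*q^2 + 12*sqrt(2)*q^2 - 19*sqrt(2)*q + 44*q - 98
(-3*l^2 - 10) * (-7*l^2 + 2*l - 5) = 21*l^4 - 6*l^3 + 85*l^2 - 20*l + 50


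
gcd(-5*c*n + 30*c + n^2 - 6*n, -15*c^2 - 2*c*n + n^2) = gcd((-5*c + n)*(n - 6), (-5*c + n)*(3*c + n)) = 5*c - n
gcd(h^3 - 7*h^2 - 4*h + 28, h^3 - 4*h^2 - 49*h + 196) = h - 7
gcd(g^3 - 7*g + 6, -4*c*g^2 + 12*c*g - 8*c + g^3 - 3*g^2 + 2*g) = g^2 - 3*g + 2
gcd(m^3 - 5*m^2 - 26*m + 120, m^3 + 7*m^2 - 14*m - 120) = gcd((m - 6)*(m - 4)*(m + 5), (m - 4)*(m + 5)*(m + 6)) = m^2 + m - 20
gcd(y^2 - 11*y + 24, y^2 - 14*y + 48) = y - 8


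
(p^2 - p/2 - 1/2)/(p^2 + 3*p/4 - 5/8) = 4*(2*p^2 - p - 1)/(8*p^2 + 6*p - 5)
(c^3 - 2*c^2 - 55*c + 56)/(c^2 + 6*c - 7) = c - 8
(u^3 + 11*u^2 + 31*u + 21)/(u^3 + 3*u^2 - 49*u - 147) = (u + 1)/(u - 7)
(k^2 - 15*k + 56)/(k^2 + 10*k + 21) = (k^2 - 15*k + 56)/(k^2 + 10*k + 21)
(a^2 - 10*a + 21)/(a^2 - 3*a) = (a - 7)/a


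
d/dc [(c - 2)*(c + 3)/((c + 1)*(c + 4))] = 2*(2*c^2 + 10*c + 17)/(c^4 + 10*c^3 + 33*c^2 + 40*c + 16)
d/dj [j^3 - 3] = 3*j^2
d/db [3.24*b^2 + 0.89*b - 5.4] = 6.48*b + 0.89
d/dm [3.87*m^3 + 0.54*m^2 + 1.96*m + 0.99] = 11.61*m^2 + 1.08*m + 1.96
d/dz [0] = 0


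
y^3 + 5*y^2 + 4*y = y*(y + 1)*(y + 4)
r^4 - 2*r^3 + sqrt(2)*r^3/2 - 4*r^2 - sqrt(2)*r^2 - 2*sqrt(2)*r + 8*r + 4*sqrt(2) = (r - 2)^2*(r + 2)*(r + sqrt(2)/2)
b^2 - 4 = (b - 2)*(b + 2)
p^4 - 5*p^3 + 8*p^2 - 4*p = p*(p - 2)^2*(p - 1)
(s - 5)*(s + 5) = s^2 - 25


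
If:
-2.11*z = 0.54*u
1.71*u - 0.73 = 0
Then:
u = 0.43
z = -0.11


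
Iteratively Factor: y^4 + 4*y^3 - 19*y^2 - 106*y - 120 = (y - 5)*(y^3 + 9*y^2 + 26*y + 24) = (y - 5)*(y + 4)*(y^2 + 5*y + 6) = (y - 5)*(y + 3)*(y + 4)*(y + 2)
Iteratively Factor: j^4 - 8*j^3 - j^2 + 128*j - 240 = (j - 5)*(j^3 - 3*j^2 - 16*j + 48) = (j - 5)*(j - 4)*(j^2 + j - 12) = (j - 5)*(j - 4)*(j - 3)*(j + 4)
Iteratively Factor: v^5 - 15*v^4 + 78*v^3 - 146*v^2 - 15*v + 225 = (v - 5)*(v^4 - 10*v^3 + 28*v^2 - 6*v - 45) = (v - 5)*(v - 3)*(v^3 - 7*v^2 + 7*v + 15) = (v - 5)*(v - 3)^2*(v^2 - 4*v - 5) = (v - 5)^2*(v - 3)^2*(v + 1)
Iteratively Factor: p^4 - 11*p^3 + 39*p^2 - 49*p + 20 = (p - 5)*(p^3 - 6*p^2 + 9*p - 4) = (p - 5)*(p - 1)*(p^2 - 5*p + 4) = (p - 5)*(p - 1)^2*(p - 4)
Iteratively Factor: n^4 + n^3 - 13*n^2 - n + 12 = (n + 4)*(n^3 - 3*n^2 - n + 3) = (n - 1)*(n + 4)*(n^2 - 2*n - 3) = (n - 3)*(n - 1)*(n + 4)*(n + 1)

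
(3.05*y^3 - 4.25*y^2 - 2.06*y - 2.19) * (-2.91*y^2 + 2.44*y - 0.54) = -8.8755*y^5 + 19.8095*y^4 - 6.0224*y^3 + 3.6415*y^2 - 4.2312*y + 1.1826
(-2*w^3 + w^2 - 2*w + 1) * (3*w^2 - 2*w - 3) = -6*w^5 + 7*w^4 - 2*w^3 + 4*w^2 + 4*w - 3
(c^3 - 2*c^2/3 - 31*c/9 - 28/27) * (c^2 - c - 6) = c^5 - 5*c^4/3 - 79*c^3/9 + 173*c^2/27 + 586*c/27 + 56/9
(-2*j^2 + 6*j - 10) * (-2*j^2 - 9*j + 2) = 4*j^4 + 6*j^3 - 38*j^2 + 102*j - 20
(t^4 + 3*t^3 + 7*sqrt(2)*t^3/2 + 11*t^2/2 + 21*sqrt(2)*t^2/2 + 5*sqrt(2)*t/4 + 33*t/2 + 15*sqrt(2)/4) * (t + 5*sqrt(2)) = t^5 + 3*t^4 + 17*sqrt(2)*t^4/2 + 51*sqrt(2)*t^3/2 + 81*t^3/2 + 115*sqrt(2)*t^2/4 + 243*t^2/2 + 25*t/2 + 345*sqrt(2)*t/4 + 75/2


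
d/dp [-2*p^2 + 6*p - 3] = 6 - 4*p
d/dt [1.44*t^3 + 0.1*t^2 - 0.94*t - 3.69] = 4.32*t^2 + 0.2*t - 0.94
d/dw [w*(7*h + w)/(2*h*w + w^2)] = -5*h/(4*h^2 + 4*h*w + w^2)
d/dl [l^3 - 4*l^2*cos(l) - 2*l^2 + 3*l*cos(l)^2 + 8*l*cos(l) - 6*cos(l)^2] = 4*l^2*sin(l) + 3*l^2 - 3*l*sin(2*l) - 8*sqrt(2)*l*sin(l + pi/4) - 4*l + 6*sin(2*l) + 8*cos(l) + 3*cos(2*l)/2 + 3/2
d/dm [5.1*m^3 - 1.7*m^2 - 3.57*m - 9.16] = 15.3*m^2 - 3.4*m - 3.57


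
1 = 1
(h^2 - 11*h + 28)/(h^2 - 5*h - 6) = (-h^2 + 11*h - 28)/(-h^2 + 5*h + 6)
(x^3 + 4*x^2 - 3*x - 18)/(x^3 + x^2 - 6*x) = (x + 3)/x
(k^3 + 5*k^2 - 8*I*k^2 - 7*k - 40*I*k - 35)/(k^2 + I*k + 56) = (k^2 + k*(5 - I) - 5*I)/(k + 8*I)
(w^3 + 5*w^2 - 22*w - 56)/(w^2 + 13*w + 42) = (w^2 - 2*w - 8)/(w + 6)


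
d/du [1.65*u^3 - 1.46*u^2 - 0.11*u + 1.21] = 4.95*u^2 - 2.92*u - 0.11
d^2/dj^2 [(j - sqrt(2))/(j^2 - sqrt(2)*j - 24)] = 2*((-3*j + 2*sqrt(2))*(-j^2 + sqrt(2)*j + 24) - (j - sqrt(2))*(2*j - sqrt(2))^2)/(-j^2 + sqrt(2)*j + 24)^3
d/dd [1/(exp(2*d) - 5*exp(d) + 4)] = (5 - 2*exp(d))*exp(d)/(exp(2*d) - 5*exp(d) + 4)^2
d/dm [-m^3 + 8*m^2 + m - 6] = -3*m^2 + 16*m + 1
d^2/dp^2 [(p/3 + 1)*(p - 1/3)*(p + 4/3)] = 2*p + 8/3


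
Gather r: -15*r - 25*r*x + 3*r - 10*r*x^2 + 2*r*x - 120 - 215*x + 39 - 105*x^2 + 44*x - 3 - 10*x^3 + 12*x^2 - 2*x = r*(-10*x^2 - 23*x - 12) - 10*x^3 - 93*x^2 - 173*x - 84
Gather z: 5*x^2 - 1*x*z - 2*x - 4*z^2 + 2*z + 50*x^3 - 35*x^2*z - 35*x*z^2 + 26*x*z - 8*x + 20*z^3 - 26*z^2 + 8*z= 50*x^3 + 5*x^2 - 10*x + 20*z^3 + z^2*(-35*x - 30) + z*(-35*x^2 + 25*x + 10)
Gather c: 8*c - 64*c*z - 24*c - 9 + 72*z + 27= c*(-64*z - 16) + 72*z + 18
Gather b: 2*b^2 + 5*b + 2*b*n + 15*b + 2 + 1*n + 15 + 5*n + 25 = 2*b^2 + b*(2*n + 20) + 6*n + 42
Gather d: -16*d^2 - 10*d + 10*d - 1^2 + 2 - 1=-16*d^2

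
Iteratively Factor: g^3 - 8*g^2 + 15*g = (g - 5)*(g^2 - 3*g) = (g - 5)*(g - 3)*(g)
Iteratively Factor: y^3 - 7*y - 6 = (y + 2)*(y^2 - 2*y - 3) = (y - 3)*(y + 2)*(y + 1)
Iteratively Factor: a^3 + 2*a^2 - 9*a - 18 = (a + 3)*(a^2 - a - 6) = (a + 2)*(a + 3)*(a - 3)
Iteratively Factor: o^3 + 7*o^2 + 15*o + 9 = (o + 3)*(o^2 + 4*o + 3) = (o + 1)*(o + 3)*(o + 3)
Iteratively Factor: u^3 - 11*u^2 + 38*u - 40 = (u - 2)*(u^2 - 9*u + 20) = (u - 5)*(u - 2)*(u - 4)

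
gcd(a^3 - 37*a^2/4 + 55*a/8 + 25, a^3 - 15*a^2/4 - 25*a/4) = a + 5/4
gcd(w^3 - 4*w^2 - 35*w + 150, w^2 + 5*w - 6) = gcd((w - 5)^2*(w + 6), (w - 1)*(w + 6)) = w + 6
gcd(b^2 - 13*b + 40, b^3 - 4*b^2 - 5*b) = b - 5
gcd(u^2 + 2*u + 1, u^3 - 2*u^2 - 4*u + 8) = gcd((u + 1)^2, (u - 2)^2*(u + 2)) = 1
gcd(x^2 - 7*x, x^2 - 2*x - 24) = 1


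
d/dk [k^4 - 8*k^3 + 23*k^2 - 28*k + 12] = 4*k^3 - 24*k^2 + 46*k - 28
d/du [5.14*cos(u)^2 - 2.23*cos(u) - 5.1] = (2.23 - 10.28*cos(u))*sin(u)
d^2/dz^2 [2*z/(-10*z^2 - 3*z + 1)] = 4*(-z*(20*z + 3)^2 + 3*(10*z + 1)*(10*z^2 + 3*z - 1))/(10*z^2 + 3*z - 1)^3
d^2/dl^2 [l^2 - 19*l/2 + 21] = 2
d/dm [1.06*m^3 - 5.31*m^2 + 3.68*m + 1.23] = 3.18*m^2 - 10.62*m + 3.68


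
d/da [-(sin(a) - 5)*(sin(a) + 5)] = -sin(2*a)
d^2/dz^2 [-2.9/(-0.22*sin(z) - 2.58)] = (-0.14036*sin(z)^2 + 1.64604*sin(z) + 0.28072)/(0.22*sin(z) + 2.58)^3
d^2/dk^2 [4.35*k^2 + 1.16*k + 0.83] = 8.70000000000000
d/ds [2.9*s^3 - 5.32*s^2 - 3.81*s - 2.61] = 8.7*s^2 - 10.64*s - 3.81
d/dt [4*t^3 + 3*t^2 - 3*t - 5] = 12*t^2 + 6*t - 3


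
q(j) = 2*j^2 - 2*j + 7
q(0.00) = 7.00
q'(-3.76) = -17.04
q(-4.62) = 58.93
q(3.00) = 19.00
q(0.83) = 6.72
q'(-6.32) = -27.28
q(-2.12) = 20.23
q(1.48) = 8.42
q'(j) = 4*j - 2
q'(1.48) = 3.92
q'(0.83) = 1.32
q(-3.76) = 42.80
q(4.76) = 42.80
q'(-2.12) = -10.48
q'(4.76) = 17.04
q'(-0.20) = -2.80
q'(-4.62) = -20.48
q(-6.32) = 99.52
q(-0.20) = 7.48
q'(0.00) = -2.00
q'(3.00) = 10.00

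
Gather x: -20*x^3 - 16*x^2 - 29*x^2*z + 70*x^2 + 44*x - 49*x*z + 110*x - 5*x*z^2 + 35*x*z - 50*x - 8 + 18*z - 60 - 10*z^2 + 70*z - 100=-20*x^3 + x^2*(54 - 29*z) + x*(-5*z^2 - 14*z + 104) - 10*z^2 + 88*z - 168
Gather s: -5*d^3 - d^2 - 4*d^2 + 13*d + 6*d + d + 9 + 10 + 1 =-5*d^3 - 5*d^2 + 20*d + 20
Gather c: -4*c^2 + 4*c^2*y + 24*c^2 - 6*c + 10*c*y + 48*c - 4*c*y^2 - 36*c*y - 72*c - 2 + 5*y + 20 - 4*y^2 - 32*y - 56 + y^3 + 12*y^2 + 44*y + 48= c^2*(4*y + 20) + c*(-4*y^2 - 26*y - 30) + y^3 + 8*y^2 + 17*y + 10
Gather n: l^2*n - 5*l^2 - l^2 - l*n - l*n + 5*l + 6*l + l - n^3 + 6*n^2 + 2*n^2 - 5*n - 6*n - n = -6*l^2 + 12*l - n^3 + 8*n^2 + n*(l^2 - 2*l - 12)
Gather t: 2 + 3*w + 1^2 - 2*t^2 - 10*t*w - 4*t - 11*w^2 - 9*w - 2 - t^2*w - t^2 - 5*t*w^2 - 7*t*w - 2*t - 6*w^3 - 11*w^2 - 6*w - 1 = t^2*(-w - 3) + t*(-5*w^2 - 17*w - 6) - 6*w^3 - 22*w^2 - 12*w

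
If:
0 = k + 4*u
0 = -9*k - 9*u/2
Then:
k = 0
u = 0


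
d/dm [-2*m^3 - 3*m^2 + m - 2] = -6*m^2 - 6*m + 1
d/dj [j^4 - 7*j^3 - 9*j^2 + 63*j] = 4*j^3 - 21*j^2 - 18*j + 63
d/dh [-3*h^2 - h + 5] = -6*h - 1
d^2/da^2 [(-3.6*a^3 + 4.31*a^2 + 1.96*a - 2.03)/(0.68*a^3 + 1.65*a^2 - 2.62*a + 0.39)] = (3.5527136788005e-15*a^7 + 12.064288*a^6 - 33.044736*a^5 + 59.459472*a^4 - 42.314876*a^3 - 12.267696*a^2 + 45.031356*a - 19.940296)/(0.314432*a^9 + 2.28888*a^8 + 1.919436*a^7 - 12.604707*a^6 - 4.769994*a^5 + 32.995161*a^4 - 27.790264*a^3 + 8.784243*a^2 - 1.195506*a + 0.059319)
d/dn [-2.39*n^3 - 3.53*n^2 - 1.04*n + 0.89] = -7.17*n^2 - 7.06*n - 1.04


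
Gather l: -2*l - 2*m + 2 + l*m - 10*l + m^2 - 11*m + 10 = l*(m - 12) + m^2 - 13*m + 12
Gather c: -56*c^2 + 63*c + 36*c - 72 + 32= -56*c^2 + 99*c - 40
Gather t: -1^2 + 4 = 3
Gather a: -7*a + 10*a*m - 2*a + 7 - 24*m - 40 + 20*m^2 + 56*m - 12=a*(10*m - 9) + 20*m^2 + 32*m - 45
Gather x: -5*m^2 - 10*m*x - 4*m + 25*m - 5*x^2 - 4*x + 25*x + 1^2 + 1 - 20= -5*m^2 + 21*m - 5*x^2 + x*(21 - 10*m) - 18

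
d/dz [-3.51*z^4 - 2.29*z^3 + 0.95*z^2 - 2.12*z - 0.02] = -14.04*z^3 - 6.87*z^2 + 1.9*z - 2.12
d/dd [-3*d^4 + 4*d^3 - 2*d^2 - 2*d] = -12*d^3 + 12*d^2 - 4*d - 2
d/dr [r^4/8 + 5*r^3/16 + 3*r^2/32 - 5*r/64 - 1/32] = r^3/2 + 15*r^2/16 + 3*r/16 - 5/64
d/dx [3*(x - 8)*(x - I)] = 6*x - 24 - 3*I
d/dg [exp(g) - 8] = exp(g)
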